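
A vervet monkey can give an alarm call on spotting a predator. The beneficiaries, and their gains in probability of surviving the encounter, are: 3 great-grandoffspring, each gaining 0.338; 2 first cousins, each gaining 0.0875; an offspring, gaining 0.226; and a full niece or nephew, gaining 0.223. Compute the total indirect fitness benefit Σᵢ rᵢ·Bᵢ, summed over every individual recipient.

0.317375

r to a great-grandoffspring = 0.125 (three parent–offspring links: r = (1/2)^3 = 1/8).
r to a first cousin = 1/8 (first cousins share one grandparent pair — two paths of length 4: r = 2·(1/2)^4 = 1/8).
r to an offspring = 0.5 (one parent–offspring link: r = (1/2)^1 = 1/2).
r to a full niece or nephew = 1/4 (full aunt/uncle↔niece/nephew: two paths of length 3 through the shared grandparent pair: r = 2·(1/2)^3 = 1/4).
Summing one r·B term per recipient: 3·0.125·0.338 + 2·0.125·0.0875 + 1·0.5·0.226 + 1·0.25·0.223 = 0.317375.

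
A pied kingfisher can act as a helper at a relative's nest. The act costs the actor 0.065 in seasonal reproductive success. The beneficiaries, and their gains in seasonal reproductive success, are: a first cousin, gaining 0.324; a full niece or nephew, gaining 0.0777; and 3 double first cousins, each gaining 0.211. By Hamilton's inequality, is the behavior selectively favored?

Hamilton's rule: the trait is favored when the sum of r·B over every recipient exceeds the actor's cost C.
r to a first cousin = 1/8 (first cousins share one grandparent pair — two paths of length 4: r = 2·(1/2)^4 = 1/8).
r to a full niece or nephew = 0.25 (full aunt/uncle↔niece/nephew: two paths of length 3 through the shared grandparent pair: r = 2·(1/2)^3 = 1/4).
r to a double first cousin = 1/4 (double first cousins share both grandparent pairs — four paths of length 4: r = 4·(1/2)^4 = 1/4).
Summing one r·B term per recipient: 1·0.125·0.324 + 1·0.25·0.0777 + 3·0.25·0.211 = 0.218175.
0.218175 > 0.065: the indirect benefit exceeds the cost.

Yes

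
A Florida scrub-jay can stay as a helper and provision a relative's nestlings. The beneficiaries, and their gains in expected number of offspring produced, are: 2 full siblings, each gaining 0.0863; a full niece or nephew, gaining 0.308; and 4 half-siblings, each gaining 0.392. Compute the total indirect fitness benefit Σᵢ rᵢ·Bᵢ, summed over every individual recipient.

r to a full sibling = 1/2 (full sibs share both parents — two paths of length 2: r = 2·(1/2)^2 = 1/2).
r to a full niece or nephew = 1/4 (full aunt/uncle↔niece/nephew: two paths of length 3 through the shared grandparent pair: r = 2·(1/2)^3 = 1/4).
r to a half-sibling = 0.25 (half-sibs share one parent — one path of length 2: r = (1/2)^2 = 1/4).
Summing one r·B term per recipient: 2·0.5·0.0863 + 1·0.25·0.308 + 4·0.25·0.392 = 0.5553.

0.5553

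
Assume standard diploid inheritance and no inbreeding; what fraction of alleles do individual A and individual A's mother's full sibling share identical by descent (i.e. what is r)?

Each parent–offspring link contributes a factor of 1/2, and independent paths through distinct common ancestors add.
Full aunt/uncle↔niece/nephew: two paths of length 3 through the shared grandparent pair: r = 2·(1/2)^3 = 1/4.

0.25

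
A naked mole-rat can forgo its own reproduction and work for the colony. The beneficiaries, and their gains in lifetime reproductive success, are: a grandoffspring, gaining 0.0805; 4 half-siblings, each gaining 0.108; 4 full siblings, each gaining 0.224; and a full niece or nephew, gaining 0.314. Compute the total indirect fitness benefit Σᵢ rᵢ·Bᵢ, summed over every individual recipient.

r to a grandoffspring = 0.25 (two parent–offspring links: r = (1/2)^2 = 1/4).
r to a half-sibling = 0.25 (half-sibs share one parent — one path of length 2: r = (1/2)^2 = 1/4).
r to a full sibling = 0.5 (full sibs share both parents — two paths of length 2: r = 2·(1/2)^2 = 1/2).
r to a full niece or nephew = 1/4 (full aunt/uncle↔niece/nephew: two paths of length 3 through the shared grandparent pair: r = 2·(1/2)^3 = 1/4).
Summing one r·B term per recipient: 1·0.25·0.0805 + 4·0.25·0.108 + 4·0.5·0.224 + 1·0.25·0.314 = 0.654625.

0.654625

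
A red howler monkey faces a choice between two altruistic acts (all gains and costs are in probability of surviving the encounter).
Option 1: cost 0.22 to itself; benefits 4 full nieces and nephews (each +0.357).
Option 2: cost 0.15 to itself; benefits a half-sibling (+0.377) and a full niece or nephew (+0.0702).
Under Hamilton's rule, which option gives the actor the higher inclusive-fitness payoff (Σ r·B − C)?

Option 1: r to a full niece or nephew = 0.25.
Option 1: Σ r·B − C = (4·0.25·0.357) − 0.22 = 0.137.
Option 2: r to a half-sibling = 0.25.
Option 2: r to a full niece or nephew = 0.25.
Option 2: Σ r·B − C = (1·0.25·0.377 + 1·0.25·0.0702) − 0.15 = -0.0382.
Option 1 has the higher net inclusive-fitness payoff.

Option 1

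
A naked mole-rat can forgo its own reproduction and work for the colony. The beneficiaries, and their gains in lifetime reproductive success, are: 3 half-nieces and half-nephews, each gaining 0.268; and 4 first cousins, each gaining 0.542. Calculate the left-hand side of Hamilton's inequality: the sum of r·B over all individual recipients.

0.3715

r to a half-niece or half-nephew = 0.125 (half-aunt/uncle↔niece/nephew: one path of length 3: r = (1/2)^3 = 1/8).
r to a first cousin = 0.125 (first cousins share one grandparent pair — two paths of length 4: r = 2·(1/2)^4 = 1/8).
Summing one r·B term per recipient: 3·0.125·0.268 + 4·0.125·0.542 = 0.3715.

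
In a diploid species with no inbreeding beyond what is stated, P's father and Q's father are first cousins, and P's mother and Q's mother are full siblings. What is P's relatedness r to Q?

0.15625

Independent pedigree routes through distinct common ancestors add.
P and Q are related in two ways: second cousins through their fathers (r = 1/32) and first cousins through their mothers (r = 1/8).
r = 1/32 + 1/8 = 0.15625.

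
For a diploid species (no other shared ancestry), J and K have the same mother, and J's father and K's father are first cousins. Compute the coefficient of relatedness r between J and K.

0.28125

With two independent routes of shared ancestry, r is the sum of the two contributions.
J and K are related in two ways: half-sibs through their shared mother (r = 1/4) and second cousins through their fathers (r = 1/32).
r = 1/4 + 1/32 = 9/32 = 0.28125.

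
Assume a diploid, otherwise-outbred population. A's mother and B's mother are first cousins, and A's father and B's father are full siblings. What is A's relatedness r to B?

Independent pedigree routes through distinct common ancestors add.
A and B are related in two ways: second cousins through their mothers (r = 1/32) and first cousins through their fathers (r = 1/8).
r = 1/32 + 1/8 = 0.15625.

0.15625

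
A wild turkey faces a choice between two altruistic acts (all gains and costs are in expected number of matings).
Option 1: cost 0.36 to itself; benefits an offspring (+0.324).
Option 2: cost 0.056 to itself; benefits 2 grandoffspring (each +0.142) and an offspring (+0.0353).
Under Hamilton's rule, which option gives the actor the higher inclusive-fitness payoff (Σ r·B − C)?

Option 2

Option 1: r to an offspring = 0.5.
Option 1: Σ r·B − C = (1·0.5·0.324) − 0.36 = -0.198.
Option 2: r to a grandoffspring = 0.25.
Option 2: r to an offspring = 0.5.
Option 2: Σ r·B − C = (2·0.25·0.142 + 1·0.5·0.0353) − 0.056 = 0.03265.
Option 2 has the higher net inclusive-fitness payoff.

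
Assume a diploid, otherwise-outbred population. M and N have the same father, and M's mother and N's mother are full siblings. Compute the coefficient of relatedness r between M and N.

Wright's path rule: contributions from independent ancestry routes add.
M and N are related in two ways: half-sibs through their shared father (r = 1/4) and first cousins through their mothers (r = 1/8).
r = 1/4 + 1/8 = 0.375.

0.375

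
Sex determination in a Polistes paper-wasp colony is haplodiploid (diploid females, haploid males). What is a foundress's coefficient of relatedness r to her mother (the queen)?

0.5

One meiotic link between diploid queen and diploid daughter: r = 1/2.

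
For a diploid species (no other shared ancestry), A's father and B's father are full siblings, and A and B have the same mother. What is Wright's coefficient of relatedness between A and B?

Relatedness sums over independent paths through distinct common ancestors.
A and B are related in two ways: first cousins through their fathers (r = 1/8) and half-sibs through their shared mother (r = 1/4).
r = 1/8 + 1/4 = 0.375.

0.375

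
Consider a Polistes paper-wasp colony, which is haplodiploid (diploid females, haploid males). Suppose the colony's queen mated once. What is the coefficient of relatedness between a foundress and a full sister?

Haplodiploid full sisters inherit their father's entire haploid genome identically (contributing 1/2) and on average half of their mother's contribution (1/2 · 1/2 = 1/4); r = 1/2 + 1/4 = 3/4.

0.75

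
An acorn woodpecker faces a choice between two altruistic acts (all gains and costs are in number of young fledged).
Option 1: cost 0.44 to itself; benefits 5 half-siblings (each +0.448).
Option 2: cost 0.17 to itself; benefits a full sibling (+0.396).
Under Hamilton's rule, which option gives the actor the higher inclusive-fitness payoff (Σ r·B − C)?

Option 1: r to a half-sibling = 0.25.
Option 1: Σ r·B − C = (5·0.25·0.448) − 0.44 = 0.12.
Option 2: r to a full sibling = 0.5.
Option 2: Σ r·B − C = (1·0.5·0.396) − 0.17 = 0.028.
Option 1 has the higher net inclusive-fitness payoff.

Option 1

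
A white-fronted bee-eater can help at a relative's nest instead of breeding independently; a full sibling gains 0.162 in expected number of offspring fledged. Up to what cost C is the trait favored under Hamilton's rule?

r to a full sibling = 0.5 (full sibs share both parents — two paths of length 2: r = 2·(1/2)^2 = 1/2).
Hamilton's rule: n·r·B > C, so the trait is favored while C < n·r·B = 1·0.5·0.162 = 0.081.

0.081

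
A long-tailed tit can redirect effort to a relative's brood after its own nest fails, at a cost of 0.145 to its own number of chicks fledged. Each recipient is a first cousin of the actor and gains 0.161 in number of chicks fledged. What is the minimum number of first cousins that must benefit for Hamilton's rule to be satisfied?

8

r to a first cousin = 0.125 (first cousins share one grandparent pair — two paths of length 4: r = 2·(1/2)^4 = 1/8).
Hamilton's rule: n·r·B > C  ⇒  n > C/(r·B) = 0.145/(0.125·0.161) = 7.205.
The smallest integer exceeding 7.205 is 8.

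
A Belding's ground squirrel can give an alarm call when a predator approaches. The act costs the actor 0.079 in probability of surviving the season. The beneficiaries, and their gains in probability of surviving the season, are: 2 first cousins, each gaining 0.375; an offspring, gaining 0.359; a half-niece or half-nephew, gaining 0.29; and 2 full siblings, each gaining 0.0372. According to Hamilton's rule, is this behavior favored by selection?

Hamilton's rule: the trait is favored when the sum of r·B over every recipient exceeds the actor's cost C.
r to a first cousin = 0.125 (first cousins share one grandparent pair — two paths of length 4: r = 2·(1/2)^4 = 1/8).
r to an offspring = 0.5 (one parent–offspring link: r = (1/2)^1 = 1/2).
r to a half-niece or half-nephew = 1/8 (half-aunt/uncle↔niece/nephew: one path of length 3: r = (1/2)^3 = 1/8).
r to a full sibling = 1/2 (full sibs share both parents — two paths of length 2: r = 2·(1/2)^2 = 1/2).
Summing one r·B term per recipient: 2·0.125·0.375 + 1·0.5·0.359 + 1·0.125·0.29 + 2·0.5·0.0372 = 0.3467.
0.3467 > 0.079: the indirect benefit exceeds the cost.

Yes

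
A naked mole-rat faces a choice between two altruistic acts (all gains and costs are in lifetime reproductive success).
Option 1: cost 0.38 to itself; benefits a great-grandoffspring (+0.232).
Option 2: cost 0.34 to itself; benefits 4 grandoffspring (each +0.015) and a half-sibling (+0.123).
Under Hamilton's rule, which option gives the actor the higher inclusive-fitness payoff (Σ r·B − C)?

Option 2

Option 1: r to a great-grandoffspring = 0.125.
Option 1: Σ r·B − C = (1·0.125·0.232) − 0.38 = -0.351.
Option 2: r to a grandoffspring = 0.25.
Option 2: r to a half-sibling = 0.25.
Option 2: Σ r·B − C = (4·0.25·0.015 + 1·0.25·0.123) − 0.34 = -0.29425.
Option 2 has the higher net inclusive-fitness payoff.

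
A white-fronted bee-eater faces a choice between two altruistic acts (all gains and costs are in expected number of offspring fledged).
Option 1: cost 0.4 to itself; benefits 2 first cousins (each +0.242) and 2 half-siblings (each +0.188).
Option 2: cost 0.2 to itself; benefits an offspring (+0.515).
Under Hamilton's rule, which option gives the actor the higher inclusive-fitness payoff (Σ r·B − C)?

Option 1: r to a first cousin = 0.125.
Option 1: r to a half-sibling = 0.25.
Option 1: Σ r·B − C = (2·0.125·0.242 + 2·0.25·0.188) − 0.4 = -0.2455.
Option 2: r to an offspring = 0.5.
Option 2: Σ r·B − C = (1·0.5·0.515) − 0.2 = 0.0575.
Option 2 has the higher net inclusive-fitness payoff.

Option 2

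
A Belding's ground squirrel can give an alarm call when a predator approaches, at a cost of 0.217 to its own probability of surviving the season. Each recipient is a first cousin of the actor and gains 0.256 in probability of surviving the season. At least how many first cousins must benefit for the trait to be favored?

r to a first cousin = 1/8 (first cousins share one grandparent pair — two paths of length 4: r = 2·(1/2)^4 = 1/8).
Hamilton's rule: n·r·B > C  ⇒  n > C/(r·B) = 0.217/(0.125·0.256) = 6.781.
The smallest integer exceeding 6.781 is 7.

7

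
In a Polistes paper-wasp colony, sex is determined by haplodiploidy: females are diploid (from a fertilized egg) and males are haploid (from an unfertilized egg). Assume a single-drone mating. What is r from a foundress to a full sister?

0.75

Haplodiploid full sisters inherit their father's entire haploid genome identically (contributing 1/2) and on average half of their mother's contribution (1/2 · 1/2 = 1/4); r = 1/2 + 1/4 = 3/4.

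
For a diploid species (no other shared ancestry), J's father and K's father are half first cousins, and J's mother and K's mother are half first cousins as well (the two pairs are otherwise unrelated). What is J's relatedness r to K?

Wright's path rule: contributions from independent ancestry routes add.
J and K are related in two ways: half second cousins through their fathers (r = 1/64) and half second cousins through their mothers (r = 1/64).
r = 1/64 + 1/64 = 0.03125.

0.03125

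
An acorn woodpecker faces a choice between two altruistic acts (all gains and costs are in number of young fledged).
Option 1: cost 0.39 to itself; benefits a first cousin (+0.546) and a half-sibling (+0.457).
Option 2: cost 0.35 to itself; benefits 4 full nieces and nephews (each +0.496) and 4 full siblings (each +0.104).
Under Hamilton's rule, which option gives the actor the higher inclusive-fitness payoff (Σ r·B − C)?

Option 1: r to a first cousin = 0.125.
Option 1: r to a half-sibling = 0.25.
Option 1: Σ r·B − C = (1·0.125·0.546 + 1·0.25·0.457) − 0.39 = -0.2075.
Option 2: r to a full niece or nephew = 0.25.
Option 2: r to a full sibling = 0.5.
Option 2: Σ r·B − C = (4·0.25·0.496 + 4·0.5·0.104) − 0.35 = 0.354.
Option 2 has the higher net inclusive-fitness payoff.

Option 2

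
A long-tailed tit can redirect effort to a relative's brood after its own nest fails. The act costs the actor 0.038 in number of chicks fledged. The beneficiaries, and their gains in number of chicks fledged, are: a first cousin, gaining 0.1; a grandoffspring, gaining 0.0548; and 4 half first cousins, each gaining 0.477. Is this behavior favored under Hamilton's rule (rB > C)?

Yes

Hamilton's rule: the trait is favored when the sum of r·B over every recipient exceeds the actor's cost C.
r to a first cousin = 0.125 (first cousins share one grandparent pair — two paths of length 4: r = 2·(1/2)^4 = 1/8).
r to a grandoffspring = 0.25 (two parent–offspring links: r = (1/2)^2 = 1/4).
r to a half first cousin = 1/16 (half first cousins share one grandparent — one path of length 4: r = (1/2)^4 = 1/16).
Summing one r·B term per recipient: 1·0.125·0.1 + 1·0.25·0.0548 + 4·0.0625·0.477 = 0.14545.
0.14545 > 0.038: the indirect benefit exceeds the cost.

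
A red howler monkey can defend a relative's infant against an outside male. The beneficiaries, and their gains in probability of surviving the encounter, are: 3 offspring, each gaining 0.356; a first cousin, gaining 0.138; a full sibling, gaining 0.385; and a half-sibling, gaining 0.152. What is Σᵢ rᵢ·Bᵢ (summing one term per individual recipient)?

0.78175

r to an offspring = 0.5 (one parent–offspring link: r = (1/2)^1 = 1/2).
r to a first cousin = 0.125 (first cousins share one grandparent pair — two paths of length 4: r = 2·(1/2)^4 = 1/8).
r to a full sibling = 0.5 (full sibs share both parents — two paths of length 2: r = 2·(1/2)^2 = 1/2).
r to a half-sibling = 0.25 (half-sibs share one parent — one path of length 2: r = (1/2)^2 = 1/4).
Summing one r·B term per recipient: 3·0.5·0.356 + 1·0.125·0.138 + 1·0.5·0.385 + 1·0.25·0.152 = 0.78175.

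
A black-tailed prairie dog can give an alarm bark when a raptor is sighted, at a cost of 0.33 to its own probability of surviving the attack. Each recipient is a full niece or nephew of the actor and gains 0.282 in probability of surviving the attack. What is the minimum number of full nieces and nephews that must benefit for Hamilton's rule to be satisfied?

r to a full niece or nephew = 1/4 (full aunt/uncle↔niece/nephew: two paths of length 3 through the shared grandparent pair: r = 2·(1/2)^3 = 1/4).
Hamilton's rule: n·r·B > C  ⇒  n > C/(r·B) = 0.33/(0.25·0.282) = 4.681.
The smallest integer exceeding 4.681 is 5.

5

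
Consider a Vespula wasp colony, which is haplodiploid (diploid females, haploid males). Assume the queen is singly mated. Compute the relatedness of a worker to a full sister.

0.75

Haplodiploid full sisters inherit their father's entire haploid genome identically (contributing 1/2) and on average half of their mother's contribution (1/2 · 1/2 = 1/4); r = 1/2 + 1/4 = 3/4.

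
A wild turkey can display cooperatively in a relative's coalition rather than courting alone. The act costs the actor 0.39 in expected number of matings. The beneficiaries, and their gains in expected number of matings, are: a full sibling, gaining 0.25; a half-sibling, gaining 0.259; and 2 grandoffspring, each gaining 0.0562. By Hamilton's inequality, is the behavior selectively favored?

No

Hamilton's rule: the trait is favored when the sum of r·B over every recipient exceeds the actor's cost C.
r to a full sibling = 0.5 (full sibs share both parents — two paths of length 2: r = 2·(1/2)^2 = 1/2).
r to a half-sibling = 1/4 (half-sibs share one parent — one path of length 2: r = (1/2)^2 = 1/4).
r to a grandoffspring = 1/4 (two parent–offspring links: r = (1/2)^2 = 1/4).
Summing one r·B term per recipient: 1·0.5·0.25 + 1·0.25·0.259 + 2·0.25·0.0562 = 0.21785.
0.21785 < 0.39: the indirect benefit is less than the cost.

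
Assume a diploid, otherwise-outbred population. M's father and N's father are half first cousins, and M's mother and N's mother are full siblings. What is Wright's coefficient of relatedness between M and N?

Wright's path rule: contributions from independent ancestry routes add.
M and N are related in two ways: half second cousins through their fathers (r = 1/64) and first cousins through their mothers (r = 1/8).
r = 1/64 + 1/8 = 0.140625.

0.140625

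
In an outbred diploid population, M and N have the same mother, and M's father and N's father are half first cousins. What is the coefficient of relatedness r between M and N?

0.265625

Wright's path rule: contributions from independent ancestry routes add.
M and N are related in two ways: half-sibs through their shared mother (r = 1/4) and half second cousins through their fathers (r = 1/64).
r = 1/4 + 1/64 = 0.265625.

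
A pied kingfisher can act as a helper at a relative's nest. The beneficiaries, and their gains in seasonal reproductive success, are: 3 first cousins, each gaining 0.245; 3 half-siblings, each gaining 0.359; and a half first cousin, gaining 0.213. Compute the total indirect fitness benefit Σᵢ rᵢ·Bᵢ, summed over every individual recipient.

r to a first cousin = 0.125 (first cousins share one grandparent pair — two paths of length 4: r = 2·(1/2)^4 = 1/8).
r to a half-sibling = 1/4 (half-sibs share one parent — one path of length 2: r = (1/2)^2 = 1/4).
r to a half first cousin = 1/16 (half first cousins share one grandparent — one path of length 4: r = (1/2)^4 = 1/16).
Summing one r·B term per recipient: 3·0.125·0.245 + 3·0.25·0.359 + 1·0.0625·0.213 = 0.3744375.

0.3744375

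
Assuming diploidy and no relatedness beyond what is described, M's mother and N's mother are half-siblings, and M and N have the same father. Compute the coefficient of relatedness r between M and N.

Relatedness sums over independent paths through distinct common ancestors.
M and N are related in two ways: half first cousins through their mothers (r = 1/16) and half-sibs through their shared father (r = 1/4).
r = 1/16 + 1/4 = 5/16 = 0.3125.

0.3125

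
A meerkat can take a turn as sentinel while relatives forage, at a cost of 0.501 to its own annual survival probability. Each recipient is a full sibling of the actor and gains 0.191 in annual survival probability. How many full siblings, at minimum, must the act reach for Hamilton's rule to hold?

r to a full sibling = 1/2 (full sibs share both parents — two paths of length 2: r = 2·(1/2)^2 = 1/2).
Hamilton's rule: n·r·B > C  ⇒  n > C/(r·B) = 0.501/(0.5·0.191) = 5.246.
The smallest integer exceeding 5.246 is 6.

6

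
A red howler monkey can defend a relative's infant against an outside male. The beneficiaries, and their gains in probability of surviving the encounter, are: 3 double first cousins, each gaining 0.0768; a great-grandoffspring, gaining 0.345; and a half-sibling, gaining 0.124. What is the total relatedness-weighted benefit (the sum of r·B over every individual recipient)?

r to a double first cousin = 0.25 (double first cousins share both grandparent pairs — four paths of length 4: r = 4·(1/2)^4 = 1/4).
r to a great-grandoffspring = 0.125 (three parent–offspring links: r = (1/2)^3 = 1/8).
r to a half-sibling = 0.25 (half-sibs share one parent — one path of length 2: r = (1/2)^2 = 1/4).
Summing one r·B term per recipient: 3·0.25·0.0768 + 1·0.125·0.345 + 1·0.25·0.124 = 0.131725.

0.131725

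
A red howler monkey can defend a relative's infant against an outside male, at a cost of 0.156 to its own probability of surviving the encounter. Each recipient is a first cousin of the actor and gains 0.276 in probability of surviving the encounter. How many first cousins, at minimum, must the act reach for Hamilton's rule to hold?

5

r to a first cousin = 1/8 (first cousins share one grandparent pair — two paths of length 4: r = 2·(1/2)^4 = 1/8).
Hamilton's rule: n·r·B > C  ⇒  n > C/(r·B) = 0.156/(0.125·0.276) = 4.522.
The smallest integer exceeding 4.522 is 5.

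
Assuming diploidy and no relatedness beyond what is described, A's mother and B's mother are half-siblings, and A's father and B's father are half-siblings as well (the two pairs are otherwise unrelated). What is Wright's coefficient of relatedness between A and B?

Independent pedigree routes through distinct common ancestors add.
A and B are related in two ways: half first cousins through their mothers (r = 1/16) and half first cousins through their fathers (r = 1/16).
r = 1/16 + 1/16 = 1/8 = 0.125.

0.125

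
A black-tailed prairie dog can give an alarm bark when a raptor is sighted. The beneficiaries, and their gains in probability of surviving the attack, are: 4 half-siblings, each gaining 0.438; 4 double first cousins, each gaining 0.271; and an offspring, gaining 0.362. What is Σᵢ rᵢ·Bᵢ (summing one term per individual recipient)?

r to a half-sibling = 0.25 (half-sibs share one parent — one path of length 2: r = (1/2)^2 = 1/4).
r to a double first cousin = 0.25 (double first cousins share both grandparent pairs — four paths of length 4: r = 4·(1/2)^4 = 1/4).
r to an offspring = 1/2 (one parent–offspring link: r = (1/2)^1 = 1/2).
Summing one r·B term per recipient: 4·0.25·0.438 + 4·0.25·0.271 + 1·0.5·0.362 = 0.89.

0.89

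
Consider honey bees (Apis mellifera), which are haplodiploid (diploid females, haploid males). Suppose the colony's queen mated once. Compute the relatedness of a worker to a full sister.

0.75

Haplodiploid full sisters inherit their father's entire haploid genome identically (contributing 1/2) and on average half of their mother's contribution (1/2 · 1/2 = 1/4); r = 1/2 + 1/4 = 3/4.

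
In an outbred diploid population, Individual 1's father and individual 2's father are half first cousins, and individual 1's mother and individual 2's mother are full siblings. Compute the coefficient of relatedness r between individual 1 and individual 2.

Independent pedigree routes through distinct common ancestors add.
Individual 1 and individual 2 are related in two ways: half second cousins through their fathers (r = 1/64) and first cousins through their mothers (r = 1/8).
r = 1/64 + 1/8 = 9/64 = 0.140625.

0.140625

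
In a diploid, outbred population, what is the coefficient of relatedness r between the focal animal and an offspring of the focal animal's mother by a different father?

Each parent–offspring link contributes a factor of 1/2, and independent paths through distinct common ancestors add.
Half-sibs share one parent — one path of length 2: r = (1/2)^2 = 1/4.

0.25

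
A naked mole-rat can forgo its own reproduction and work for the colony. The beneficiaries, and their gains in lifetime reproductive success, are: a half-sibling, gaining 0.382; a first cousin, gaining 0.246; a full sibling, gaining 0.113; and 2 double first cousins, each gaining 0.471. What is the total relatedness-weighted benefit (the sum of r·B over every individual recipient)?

r to a half-sibling = 0.25 (half-sibs share one parent — one path of length 2: r = (1/2)^2 = 1/4).
r to a first cousin = 0.125 (first cousins share one grandparent pair — two paths of length 4: r = 2·(1/2)^4 = 1/8).
r to a full sibling = 1/2 (full sibs share both parents — two paths of length 2: r = 2·(1/2)^2 = 1/2).
r to a double first cousin = 1/4 (double first cousins share both grandparent pairs — four paths of length 4: r = 4·(1/2)^4 = 1/4).
Summing one r·B term per recipient: 1·0.25·0.382 + 1·0.125·0.246 + 1·0.5·0.113 + 2·0.25·0.471 = 0.41825.

0.41825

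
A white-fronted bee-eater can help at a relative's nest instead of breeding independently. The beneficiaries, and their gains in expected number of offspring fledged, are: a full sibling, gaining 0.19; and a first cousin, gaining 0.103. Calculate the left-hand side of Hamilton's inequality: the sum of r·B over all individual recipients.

0.107875

r to a full sibling = 0.5 (full sibs share both parents — two paths of length 2: r = 2·(1/2)^2 = 1/2).
r to a first cousin = 1/8 (first cousins share one grandparent pair — two paths of length 4: r = 2·(1/2)^4 = 1/8).
Summing one r·B term per recipient: 1·0.5·0.19 + 1·0.125·0.103 = 0.107875.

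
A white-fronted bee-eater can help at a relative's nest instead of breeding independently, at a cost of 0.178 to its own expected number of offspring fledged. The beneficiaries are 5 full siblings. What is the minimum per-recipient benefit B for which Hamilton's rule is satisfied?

0.0712

r to a full sibling = 0.5 (full sibs share both parents — two paths of length 2: r = 2·(1/2)^2 = 1/2).
Hamilton's rule with n recipients of equal r: n·r·B > C, so B > C/(n·r) = 0.178/(5·0.5) = 0.0712.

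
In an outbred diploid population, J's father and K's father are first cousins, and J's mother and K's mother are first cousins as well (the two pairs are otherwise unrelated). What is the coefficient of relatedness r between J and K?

0.0625

Relatedness sums over independent paths through distinct common ancestors.
J and K are related in two ways: second cousins through their fathers (r = 1/32) and second cousins through their mothers (r = 1/32).
r = 1/32 + 1/32 = 0.0625.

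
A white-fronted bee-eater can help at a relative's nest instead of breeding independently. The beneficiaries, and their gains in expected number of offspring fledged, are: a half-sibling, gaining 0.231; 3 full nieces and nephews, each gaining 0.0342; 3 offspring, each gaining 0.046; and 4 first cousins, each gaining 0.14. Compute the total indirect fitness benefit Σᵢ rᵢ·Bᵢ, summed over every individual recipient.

0.2224

r to a half-sibling = 0.25 (half-sibs share one parent — one path of length 2: r = (1/2)^2 = 1/4).
r to a full niece or nephew = 0.25 (full aunt/uncle↔niece/nephew: two paths of length 3 through the shared grandparent pair: r = 2·(1/2)^3 = 1/4).
r to an offspring = 1/2 (one parent–offspring link: r = (1/2)^1 = 1/2).
r to a first cousin = 0.125 (first cousins share one grandparent pair — two paths of length 4: r = 2·(1/2)^4 = 1/8).
Summing one r·B term per recipient: 1·0.25·0.231 + 3·0.25·0.0342 + 3·0.5·0.046 + 4·0.125·0.14 = 0.2224.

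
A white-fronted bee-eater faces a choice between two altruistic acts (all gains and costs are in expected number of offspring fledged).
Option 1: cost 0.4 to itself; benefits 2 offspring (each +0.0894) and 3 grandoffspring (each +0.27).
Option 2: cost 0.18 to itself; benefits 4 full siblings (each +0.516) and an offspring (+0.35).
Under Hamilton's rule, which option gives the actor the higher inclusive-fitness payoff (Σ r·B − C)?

Option 2

Option 1: r to an offspring = 0.5.
Option 1: r to a grandoffspring = 0.25.
Option 1: Σ r·B − C = (2·0.5·0.0894 + 3·0.25·0.27) − 0.4 = -0.1081.
Option 2: r to a full sibling = 0.5.
Option 2: r to an offspring = 0.5.
Option 2: Σ r·B − C = (4·0.5·0.516 + 1·0.5·0.35) − 0.18 = 1.027.
Option 2 has the higher net inclusive-fitness payoff.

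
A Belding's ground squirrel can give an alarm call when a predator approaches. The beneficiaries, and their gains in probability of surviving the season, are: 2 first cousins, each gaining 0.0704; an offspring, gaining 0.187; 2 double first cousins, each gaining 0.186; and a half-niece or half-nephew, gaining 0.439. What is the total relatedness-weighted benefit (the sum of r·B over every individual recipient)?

0.258975

r to a first cousin = 1/8 (first cousins share one grandparent pair — two paths of length 4: r = 2·(1/2)^4 = 1/8).
r to an offspring = 0.5 (one parent–offspring link: r = (1/2)^1 = 1/2).
r to a double first cousin = 0.25 (double first cousins share both grandparent pairs — four paths of length 4: r = 4·(1/2)^4 = 1/4).
r to a half-niece or half-nephew = 1/8 (half-aunt/uncle↔niece/nephew: one path of length 3: r = (1/2)^3 = 1/8).
Summing one r·B term per recipient: 2·0.125·0.0704 + 1·0.5·0.187 + 2·0.25·0.186 + 1·0.125·0.439 = 0.258975.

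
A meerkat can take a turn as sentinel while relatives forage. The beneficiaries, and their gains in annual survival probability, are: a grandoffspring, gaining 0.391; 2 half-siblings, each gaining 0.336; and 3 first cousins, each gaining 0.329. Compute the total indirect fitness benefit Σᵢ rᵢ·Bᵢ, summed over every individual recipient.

0.389125

r to a grandoffspring = 1/4 (two parent–offspring links: r = (1/2)^2 = 1/4).
r to a half-sibling = 0.25 (half-sibs share one parent — one path of length 2: r = (1/2)^2 = 1/4).
r to a first cousin = 1/8 (first cousins share one grandparent pair — two paths of length 4: r = 2·(1/2)^4 = 1/8).
Summing one r·B term per recipient: 1·0.25·0.391 + 2·0.25·0.336 + 3·0.125·0.329 = 0.389125.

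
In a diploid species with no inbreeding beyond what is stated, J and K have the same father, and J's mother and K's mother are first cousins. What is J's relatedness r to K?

0.28125

With two independent routes of shared ancestry, r is the sum of the two contributions.
J and K are related in two ways: half-sibs through their shared father (r = 1/4) and second cousins through their mothers (r = 1/32).
r = 1/4 + 1/32 = 0.28125.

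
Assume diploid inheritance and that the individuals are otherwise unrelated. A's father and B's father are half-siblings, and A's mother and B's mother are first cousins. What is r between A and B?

Relatedness sums over independent paths through distinct common ancestors.
A and B are related in two ways: half first cousins through their fathers (r = 1/16) and second cousins through their mothers (r = 1/32).
r = 1/16 + 1/32 = 3/32 = 0.09375.

0.09375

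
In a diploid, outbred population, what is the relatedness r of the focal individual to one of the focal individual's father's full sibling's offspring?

0.125

Each parent–offspring link contributes a factor of 1/2, and independent paths through distinct common ancestors add.
First cousins share one grandparent pair — two paths of length 4: r = 2·(1/2)^4 = 1/8.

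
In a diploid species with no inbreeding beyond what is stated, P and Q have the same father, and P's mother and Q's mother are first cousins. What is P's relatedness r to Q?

0.28125

With two independent routes of shared ancestry, r is the sum of the two contributions.
P and Q are related in two ways: half-sibs through their shared father (r = 1/4) and second cousins through their mothers (r = 1/32).
r = 1/4 + 1/32 = 9/32 = 0.28125.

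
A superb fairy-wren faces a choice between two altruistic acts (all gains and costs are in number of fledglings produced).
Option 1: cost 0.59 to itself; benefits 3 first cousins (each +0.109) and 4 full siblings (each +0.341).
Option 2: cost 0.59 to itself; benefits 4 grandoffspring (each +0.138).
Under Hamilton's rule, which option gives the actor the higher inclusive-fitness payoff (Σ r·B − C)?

Option 1

Option 1: r to a first cousin = 0.125.
Option 1: r to a full sibling = 0.5.
Option 1: Σ r·B − C = (3·0.125·0.109 + 4·0.5·0.341) − 0.59 = 0.132875.
Option 2: r to a grandoffspring = 0.25.
Option 2: Σ r·B − C = (4·0.25·0.138) − 0.59 = -0.452.
Option 1 has the higher net inclusive-fitness payoff.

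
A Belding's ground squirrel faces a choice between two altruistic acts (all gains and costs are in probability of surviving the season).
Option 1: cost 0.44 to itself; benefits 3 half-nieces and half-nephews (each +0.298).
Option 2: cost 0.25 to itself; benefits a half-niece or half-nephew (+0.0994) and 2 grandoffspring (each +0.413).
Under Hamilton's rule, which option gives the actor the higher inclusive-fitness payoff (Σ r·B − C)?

Option 2

Option 1: r to a half-niece or half-nephew = 0.125.
Option 1: Σ r·B − C = (3·0.125·0.298) − 0.44 = -0.32825.
Option 2: r to a half-niece or half-nephew = 0.125.
Option 2: r to a grandoffspring = 0.25.
Option 2: Σ r·B − C = (1·0.125·0.0994 + 2·0.25·0.413) − 0.25 = -0.031075.
Option 2 has the higher net inclusive-fitness payoff.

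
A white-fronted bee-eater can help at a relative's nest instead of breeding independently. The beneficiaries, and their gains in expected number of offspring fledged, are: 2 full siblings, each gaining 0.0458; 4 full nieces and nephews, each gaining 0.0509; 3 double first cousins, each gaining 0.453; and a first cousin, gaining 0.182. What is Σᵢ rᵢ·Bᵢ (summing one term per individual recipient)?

r to a full sibling = 1/2 (full sibs share both parents — two paths of length 2: r = 2·(1/2)^2 = 1/2).
r to a full niece or nephew = 0.25 (full aunt/uncle↔niece/nephew: two paths of length 3 through the shared grandparent pair: r = 2·(1/2)^3 = 1/4).
r to a double first cousin = 0.25 (double first cousins share both grandparent pairs — four paths of length 4: r = 4·(1/2)^4 = 1/4).
r to a first cousin = 0.125 (first cousins share one grandparent pair — two paths of length 4: r = 2·(1/2)^4 = 1/8).
Summing one r·B term per recipient: 2·0.5·0.0458 + 4·0.25·0.0509 + 3·0.25·0.453 + 1·0.125·0.182 = 0.4592.

0.4592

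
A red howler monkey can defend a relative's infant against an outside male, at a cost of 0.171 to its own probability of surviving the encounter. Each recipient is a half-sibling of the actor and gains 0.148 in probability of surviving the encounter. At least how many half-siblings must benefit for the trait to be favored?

r to a half-sibling = 1/4 (half-sibs share one parent — one path of length 2: r = (1/2)^2 = 1/4).
Hamilton's rule: n·r·B > C  ⇒  n > C/(r·B) = 0.171/(0.25·0.148) = 4.622.
The smallest integer exceeding 4.622 is 5.

5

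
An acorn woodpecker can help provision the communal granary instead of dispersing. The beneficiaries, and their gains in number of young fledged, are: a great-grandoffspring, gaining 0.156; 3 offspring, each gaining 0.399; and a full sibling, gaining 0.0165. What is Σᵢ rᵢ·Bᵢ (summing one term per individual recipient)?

0.62625

r to a great-grandoffspring = 1/8 (three parent–offspring links: r = (1/2)^3 = 1/8).
r to an offspring = 0.5 (one parent–offspring link: r = (1/2)^1 = 1/2).
r to a full sibling = 0.5 (full sibs share both parents — two paths of length 2: r = 2·(1/2)^2 = 1/2).
Summing one r·B term per recipient: 1·0.125·0.156 + 3·0.5·0.399 + 1·0.5·0.0165 = 0.62625.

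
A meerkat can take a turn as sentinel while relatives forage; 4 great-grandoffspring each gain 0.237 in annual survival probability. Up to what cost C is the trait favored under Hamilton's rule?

0.1185

r to a great-grandoffspring = 1/8 (three parent–offspring links: r = (1/2)^3 = 1/8).
Hamilton's rule: n·r·B > C, so the trait is favored while C < n·r·B = 4·0.125·0.237 = 0.1185.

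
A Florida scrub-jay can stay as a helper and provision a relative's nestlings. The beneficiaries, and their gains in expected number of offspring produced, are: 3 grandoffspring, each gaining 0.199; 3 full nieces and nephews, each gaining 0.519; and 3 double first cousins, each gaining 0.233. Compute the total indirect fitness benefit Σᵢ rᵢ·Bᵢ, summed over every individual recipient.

0.71325

r to a grandoffspring = 0.25 (two parent–offspring links: r = (1/2)^2 = 1/4).
r to a full niece or nephew = 1/4 (full aunt/uncle↔niece/nephew: two paths of length 3 through the shared grandparent pair: r = 2·(1/2)^3 = 1/4).
r to a double first cousin = 0.25 (double first cousins share both grandparent pairs — four paths of length 4: r = 4·(1/2)^4 = 1/4).
Summing one r·B term per recipient: 3·0.25·0.199 + 3·0.25·0.519 + 3·0.25·0.233 = 0.71325.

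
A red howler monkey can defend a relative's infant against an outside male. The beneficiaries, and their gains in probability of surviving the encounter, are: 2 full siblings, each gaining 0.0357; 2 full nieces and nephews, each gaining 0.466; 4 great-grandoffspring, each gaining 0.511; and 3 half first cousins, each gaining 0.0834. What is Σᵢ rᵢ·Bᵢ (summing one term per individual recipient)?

0.5398375

r to a full sibling = 1/2 (full sibs share both parents — two paths of length 2: r = 2·(1/2)^2 = 1/2).
r to a full niece or nephew = 0.25 (full aunt/uncle↔niece/nephew: two paths of length 3 through the shared grandparent pair: r = 2·(1/2)^3 = 1/4).
r to a great-grandoffspring = 1/8 (three parent–offspring links: r = (1/2)^3 = 1/8).
r to a half first cousin = 0.0625 (half first cousins share one grandparent — one path of length 4: r = (1/2)^4 = 1/16).
Summing one r·B term per recipient: 2·0.5·0.0357 + 2·0.25·0.466 + 4·0.125·0.511 + 3·0.0625·0.0834 = 0.5398375.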